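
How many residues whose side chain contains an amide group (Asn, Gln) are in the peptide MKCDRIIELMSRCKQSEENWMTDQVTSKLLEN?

4

Matching residues: Q15, N19, Q24, N32.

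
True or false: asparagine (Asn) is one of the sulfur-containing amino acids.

Cysteine (C, thiol) and methionine (M, thioether) are the two sulfur-containing amino acids.
Asparagine is not in this group.

False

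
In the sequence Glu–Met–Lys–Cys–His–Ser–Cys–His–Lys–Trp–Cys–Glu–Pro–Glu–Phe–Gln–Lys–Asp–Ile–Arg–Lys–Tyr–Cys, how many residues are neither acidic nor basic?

Acidic: D, E. Basic: K, R, H. All other residues are neither.
Matching residues: Met2, Cys4, Ser6, Cys7, Trp10, Cys11, Pro13, Phe15, Gln16, Ile19, Tyr22, Cys23.

12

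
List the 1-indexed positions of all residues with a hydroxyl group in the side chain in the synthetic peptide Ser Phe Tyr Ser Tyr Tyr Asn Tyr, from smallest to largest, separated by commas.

S, T, and Y are the three residues with a side-chain hydroxyl.
Matching residues: Ser1, Tyr3, Ser4, Tyr5, Tyr6, Tyr8.

1, 3, 4, 5, 6, 8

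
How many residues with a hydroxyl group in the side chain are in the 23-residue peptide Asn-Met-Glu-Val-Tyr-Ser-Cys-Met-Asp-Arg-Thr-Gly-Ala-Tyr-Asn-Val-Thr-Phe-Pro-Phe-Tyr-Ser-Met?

Serine (S), threonine (T), and tyrosine (Y) each carry a hydroxyl group on the side chain.
Matching residues: Tyr5, Ser6, Thr11, Tyr14, Thr17, Tyr21, Ser22.

7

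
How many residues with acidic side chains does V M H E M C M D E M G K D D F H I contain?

5

Aspartate (D) and glutamate (E) have carboxylic-acid side chains and are the acidic amino acids.
Matching residues: E4, D8, E9, D13, D14.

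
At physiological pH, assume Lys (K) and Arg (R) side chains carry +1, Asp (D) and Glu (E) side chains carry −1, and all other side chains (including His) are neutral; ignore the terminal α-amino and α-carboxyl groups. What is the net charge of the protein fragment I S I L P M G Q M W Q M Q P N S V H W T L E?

-1

Positive (K, R): none → +0.
Negative (D, E): E22 → −1.
Net charge = (+0) + (−1) = −1.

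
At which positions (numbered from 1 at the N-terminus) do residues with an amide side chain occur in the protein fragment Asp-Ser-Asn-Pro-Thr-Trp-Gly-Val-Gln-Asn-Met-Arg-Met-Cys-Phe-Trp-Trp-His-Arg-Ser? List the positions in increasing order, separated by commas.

3, 9, 10

Only N (asparagine) and Q (glutamine) carry a side-chain carboxamide.
Matching residues: Asn3, Gln9, Asn10.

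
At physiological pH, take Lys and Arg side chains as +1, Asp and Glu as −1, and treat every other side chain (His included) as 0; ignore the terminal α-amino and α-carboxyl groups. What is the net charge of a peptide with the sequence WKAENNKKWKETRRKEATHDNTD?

Positive (K, R): K2, K7, K8, K10, R13, R14, K15 → +7.
Negative (D, E): E4, E11, E16, D20, D23 → −5.
Net charge = (+7) + (−5) = +2.

+2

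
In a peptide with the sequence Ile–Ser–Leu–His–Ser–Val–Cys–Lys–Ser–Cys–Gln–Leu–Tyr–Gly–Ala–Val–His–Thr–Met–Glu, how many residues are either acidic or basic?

4

Acidic: D, E. Basic: H, K, R.
Acidic residues here: Glu20 (1).
Basic residues here: His4, Lys8, His17 (3).
The two groups share no amino acid, so total = 1 + 3 = 4.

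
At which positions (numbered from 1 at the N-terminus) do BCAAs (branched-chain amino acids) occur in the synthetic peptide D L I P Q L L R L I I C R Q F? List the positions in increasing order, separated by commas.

2, 3, 6, 7, 9, 10, 11

V, L, and I make up the branched-chain aliphatic group.
Matching residues: L2, I3, L6, L7, L9, I10, I11.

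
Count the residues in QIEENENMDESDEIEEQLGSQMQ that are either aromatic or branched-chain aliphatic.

3

Aromatic: F, W, Y. Branched-chain aliphatic: I, L, V.
Aromatic residues here: none (0).
Branched-chain aliphatic residues here: I2, I14, L18 (3).
The two groups share no amino acid, so total = 0 + 3 = 3.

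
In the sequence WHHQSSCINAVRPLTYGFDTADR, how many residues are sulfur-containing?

1

Cysteine (C, thiol) and methionine (M, thioether) are the two sulfur-containing amino acids.
Matching residues: C7.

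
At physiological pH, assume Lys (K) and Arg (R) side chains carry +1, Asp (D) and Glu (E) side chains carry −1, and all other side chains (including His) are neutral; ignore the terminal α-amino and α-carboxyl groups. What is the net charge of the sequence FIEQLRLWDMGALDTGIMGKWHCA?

Positive (K, R): R6, K20 → +2.
Negative (D, E): E3, D9, D14 → −3.
Net charge = (+2) + (−3) = −1.

-1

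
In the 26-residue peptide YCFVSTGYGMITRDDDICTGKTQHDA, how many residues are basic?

3

Lysine (K), arginine (R), and histidine (H) have basic, nitrogen-containing side chains.
Matching residues: R13, K21, H24.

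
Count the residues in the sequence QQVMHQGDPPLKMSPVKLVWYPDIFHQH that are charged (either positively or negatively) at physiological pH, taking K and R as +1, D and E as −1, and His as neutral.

Charged side chains at pH ~7.4: K, R (positive); D, E (negative).
Matching residues: D8, K12, K17, D23.

4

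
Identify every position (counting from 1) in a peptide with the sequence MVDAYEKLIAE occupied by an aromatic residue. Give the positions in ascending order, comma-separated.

F, W, and Y each carry an aromatic ring on the side chain.
Matching residues: Y5.

5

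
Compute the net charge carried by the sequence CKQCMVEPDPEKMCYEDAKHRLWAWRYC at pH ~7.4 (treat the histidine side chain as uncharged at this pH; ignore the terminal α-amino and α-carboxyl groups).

Near pH 7.4, K and R contribute +1 each, D and E contribute −1 each, and every other side chain (His included, as stated) is uncharged.
Positive (K, R): K2, K12, K19, R21, R26 → +5.
Negative (D, E): E7, D9, E11, E16, D17 → −5.
Net charge = (+5) + (−5) = 0.

0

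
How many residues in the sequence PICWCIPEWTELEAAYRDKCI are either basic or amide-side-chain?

Basic: H, K, R. Amide-side-chain: N, Q.
Basic residues here: R17, K19 (2).
Amide-side-chain residues here: none (0).
The two groups share no amino acid, so total = 2 + 0 = 2.

2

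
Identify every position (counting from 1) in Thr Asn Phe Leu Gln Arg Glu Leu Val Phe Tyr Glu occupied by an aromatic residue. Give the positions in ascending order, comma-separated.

The aromatic amino acids are Phe (F, benzyl), Trp (W, indole), and Tyr (Y, phenol).
Matching residues: Phe3, Phe10, Tyr11.

3, 10, 11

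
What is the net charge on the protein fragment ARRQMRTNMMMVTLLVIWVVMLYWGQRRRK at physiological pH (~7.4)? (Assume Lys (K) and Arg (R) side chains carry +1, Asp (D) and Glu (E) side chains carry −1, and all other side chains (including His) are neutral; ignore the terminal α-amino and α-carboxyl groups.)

Positive (K, R): R2, R3, R6, R27, R28, R29, K30 → +7.
Negative (D, E): none → −0.
Net charge = (+7) + (−0) = +7.

+7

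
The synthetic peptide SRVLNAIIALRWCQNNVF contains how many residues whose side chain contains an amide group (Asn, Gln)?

Matching residues: N5, Q14, N15, N16.

4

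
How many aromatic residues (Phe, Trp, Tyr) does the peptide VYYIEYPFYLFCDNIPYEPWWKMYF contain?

11

Matching residues: Y2, Y3, Y6, F8, Y9, F11, Y17, W20, W21, Y24, F25.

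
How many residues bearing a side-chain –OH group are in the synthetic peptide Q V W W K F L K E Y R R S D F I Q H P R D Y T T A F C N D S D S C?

7

S, T, and Y are the three residues with a side-chain hydroxyl.
Matching residues: Y10, S13, Y22, T23, T24, S30, S32.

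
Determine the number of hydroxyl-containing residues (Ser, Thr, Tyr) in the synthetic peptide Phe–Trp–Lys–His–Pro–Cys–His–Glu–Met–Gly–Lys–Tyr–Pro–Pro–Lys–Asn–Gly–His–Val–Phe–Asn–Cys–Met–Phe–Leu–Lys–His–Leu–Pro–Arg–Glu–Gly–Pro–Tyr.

2

Matching residues: Tyr12, Tyr34.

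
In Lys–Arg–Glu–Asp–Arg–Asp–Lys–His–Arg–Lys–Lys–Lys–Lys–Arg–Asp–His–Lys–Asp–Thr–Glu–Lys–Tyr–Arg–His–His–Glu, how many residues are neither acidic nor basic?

Acidic: D, E. Basic: K, R, H. All other residues are neither.
Matching residues: Thr19, Tyr22.

2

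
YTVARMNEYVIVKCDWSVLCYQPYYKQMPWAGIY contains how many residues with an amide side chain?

3

Only N (asparagine) and Q (glutamine) carry a side-chain carboxamide.
Matching residues: N7, Q22, Q27.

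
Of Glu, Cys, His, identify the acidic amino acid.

The acidic residues are Asp (D) and Glu (E), whose side chains end in a carboxylate group.
Of the listed options, only Glu belongs to this group.

Glu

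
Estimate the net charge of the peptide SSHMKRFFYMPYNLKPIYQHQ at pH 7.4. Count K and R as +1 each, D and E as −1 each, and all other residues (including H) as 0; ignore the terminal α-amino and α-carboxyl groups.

+3

Positive (K, R): K5, R6, K15 → +3.
Negative (D, E): none → −0.
Net charge = (+3) + (−0) = +3.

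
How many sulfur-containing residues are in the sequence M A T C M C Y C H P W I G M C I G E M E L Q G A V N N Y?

The sulfur-bearing residues are cysteine (–SH) and methionine (–S–CH₃).
Matching residues: M1, C4, M5, C6, C8, M14, C15, M19.

8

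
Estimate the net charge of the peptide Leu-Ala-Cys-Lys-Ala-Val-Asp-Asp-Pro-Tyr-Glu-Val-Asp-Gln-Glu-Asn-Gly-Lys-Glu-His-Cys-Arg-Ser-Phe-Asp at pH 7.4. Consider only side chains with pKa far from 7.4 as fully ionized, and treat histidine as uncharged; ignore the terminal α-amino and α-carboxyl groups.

Near pH 7.4, K and R contribute +1 each, D and E contribute −1 each, and every other side chain (His included, as stated) is uncharged.
Positive (K, R): Lys4, Lys18, Arg22 → +3.
Negative (D, E): Asp7, Asp8, Glu11, Asp13, Glu15, Glu19, Asp25 → −7.
Net charge = (+3) + (−7) = −4.

-4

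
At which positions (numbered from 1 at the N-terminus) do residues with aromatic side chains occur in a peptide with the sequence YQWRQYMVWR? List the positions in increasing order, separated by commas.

The aromatic amino acids are Phe (F, benzyl), Trp (W, indole), and Tyr (Y, phenol).
Matching residues: Y1, W3, Y6, W9.

1, 3, 6, 9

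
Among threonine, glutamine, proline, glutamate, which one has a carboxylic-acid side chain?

glutamate

Only D (aspartate) and E (glutamate) carry a side-chain carboxylic acid.
Of the listed options, only glutamate belongs to this group.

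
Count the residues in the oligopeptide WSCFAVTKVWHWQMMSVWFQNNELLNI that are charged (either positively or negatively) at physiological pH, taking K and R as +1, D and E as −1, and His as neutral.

Charged side chains at pH ~7.4: K, R (positive); D, E (negative).
Matching residues: K8, E23.

2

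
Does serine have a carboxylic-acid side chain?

Aspartate (D) and glutamate (E) have carboxylic-acid side chains and are the acidic amino acids.
Serine is not in this group.

No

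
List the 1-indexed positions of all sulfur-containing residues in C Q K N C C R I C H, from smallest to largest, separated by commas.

Cysteine (C, thiol) and methionine (M, thioether) are the two sulfur-containing amino acids.
Matching residues: C1, C5, C6, C9.

1, 5, 6, 9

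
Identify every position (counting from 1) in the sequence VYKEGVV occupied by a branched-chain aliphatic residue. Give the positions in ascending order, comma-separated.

V, L, and I make up the branched-chain aliphatic group.
Matching residues: V1, V6, V7.

1, 6, 7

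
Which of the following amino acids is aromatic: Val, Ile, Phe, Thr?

Phenylalanine (F), tryptophan (W), and tyrosine (Y) have aromatic ring side chains.
Of the listed options, only Phe belongs to this group.

Phe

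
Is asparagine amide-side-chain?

Asparagine (N) and glutamine (Q) have uncharged amide side chains.
Asparagine is in this group.

Yes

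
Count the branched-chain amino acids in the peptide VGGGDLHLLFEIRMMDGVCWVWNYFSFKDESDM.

V, L, and I make up the branched-chain aliphatic group.
Matching residues: V1, L6, L8, L9, I12, V18, V21.

7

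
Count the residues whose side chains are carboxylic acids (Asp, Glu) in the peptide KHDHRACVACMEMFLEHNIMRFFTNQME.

Matching residues: D3, E12, E16, E28.

4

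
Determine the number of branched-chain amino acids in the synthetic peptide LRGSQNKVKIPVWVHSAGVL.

The BCAAs are Val, Leu, and Ile — aliphatic side chains with a branch point.
Matching residues: L1, V8, I10, V12, V14, V19, L20.

7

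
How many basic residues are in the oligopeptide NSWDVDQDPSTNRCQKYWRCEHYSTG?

4

Lysine (K), arginine (R), and histidine (H) have basic, nitrogen-containing side chains.
Matching residues: R13, K16, R19, H22.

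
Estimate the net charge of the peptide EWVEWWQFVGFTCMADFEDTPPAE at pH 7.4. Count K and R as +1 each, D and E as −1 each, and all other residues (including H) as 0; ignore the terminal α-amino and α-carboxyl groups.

-6

Positive (K, R): none → +0.
Negative (D, E): E1, E4, D16, E18, D19, E24 → −6.
Net charge = (+0) + (−6) = −6.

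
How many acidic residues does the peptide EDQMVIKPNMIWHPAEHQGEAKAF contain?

4

The acidic residues are Asp (D) and Glu (E), whose side chains end in a carboxylate group.
Matching residues: E1, D2, E16, E20.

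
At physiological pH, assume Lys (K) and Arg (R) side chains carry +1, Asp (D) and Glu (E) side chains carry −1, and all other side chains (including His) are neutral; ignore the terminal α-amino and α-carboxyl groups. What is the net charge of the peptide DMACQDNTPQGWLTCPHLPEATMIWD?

-4

Positive (K, R): none → +0.
Negative (D, E): D1, D6, E20, D26 → −4.
Net charge = (+0) + (−4) = −4.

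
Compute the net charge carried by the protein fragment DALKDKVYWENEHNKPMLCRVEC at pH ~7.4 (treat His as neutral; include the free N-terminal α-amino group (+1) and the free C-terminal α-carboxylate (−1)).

-1

At pH ~7.4 the Lys and Arg side chains are protonated (+1), the Asp and Glu side chains are deprotonated (−1), and with His taken as neutral all other side chains carry no charge.
Positive (K, R): K4, K6, K15, R20 → +4.
Negative (D, E): D1, D5, E10, E12, E22 → −5.
The N-terminus (+1) and C-terminus (−1) cancel.
Net charge = (+4) + (−5) = −1.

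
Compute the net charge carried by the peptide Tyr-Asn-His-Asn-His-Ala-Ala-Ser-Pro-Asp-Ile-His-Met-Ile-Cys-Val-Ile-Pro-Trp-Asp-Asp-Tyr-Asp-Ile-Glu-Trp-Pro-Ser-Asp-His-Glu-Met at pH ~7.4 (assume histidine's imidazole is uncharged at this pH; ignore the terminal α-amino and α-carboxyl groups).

-7

At pH ~7.4 the Lys and Arg side chains are protonated (+1), the Asp and Glu side chains are deprotonated (−1), and with His taken as neutral all other side chains carry no charge.
Positive (K, R): none → +0.
Negative (D, E): Asp10, Asp20, Asp21, Asp23, Glu25, Asp29, Glu31 → −7.
Net charge = (+0) + (−7) = −7.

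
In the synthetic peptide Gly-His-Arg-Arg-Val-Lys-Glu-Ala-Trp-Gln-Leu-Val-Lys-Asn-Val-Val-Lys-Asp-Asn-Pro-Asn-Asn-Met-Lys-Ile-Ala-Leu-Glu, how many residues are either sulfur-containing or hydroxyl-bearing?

Sulfur-containing: C, M. Hydroxyl-bearing: S, T, Y.
Sulfur-containing residues here: Met23 (1).
Hydroxyl-bearing residues here: none (0).
The two groups share no amino acid, so total = 1 + 0 = 1.

1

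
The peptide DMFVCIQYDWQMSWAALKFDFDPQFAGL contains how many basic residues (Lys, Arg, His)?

1

Matching residues: K18.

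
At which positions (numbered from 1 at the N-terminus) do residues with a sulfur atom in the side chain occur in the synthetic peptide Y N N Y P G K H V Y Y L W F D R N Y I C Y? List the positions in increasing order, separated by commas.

Cysteine (C, thiol) and methionine (M, thioether) are the two sulfur-containing amino acids.
Matching residues: C20.

20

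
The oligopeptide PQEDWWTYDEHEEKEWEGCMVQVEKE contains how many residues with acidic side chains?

Aspartate (D) and glutamate (E) have carboxylic-acid side chains and are the acidic amino acids.
Matching residues: E3, D4, D9, E10, E12, E13, E15, E17, E24, E26.

10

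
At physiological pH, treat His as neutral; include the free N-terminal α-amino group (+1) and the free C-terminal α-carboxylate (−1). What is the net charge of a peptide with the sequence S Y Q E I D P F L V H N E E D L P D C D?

-7

Near pH 7.4, K and R contribute +1 each, D and E contribute −1 each, and every other side chain (His included, as stated) is uncharged.
Positive (K, R): none → +0.
Negative (D, E): E4, D6, E13, E14, D15, D18, D20 → −7.
The N-terminus (+1) and C-terminus (−1) cancel.
Net charge = (+0) + (−7) = −7.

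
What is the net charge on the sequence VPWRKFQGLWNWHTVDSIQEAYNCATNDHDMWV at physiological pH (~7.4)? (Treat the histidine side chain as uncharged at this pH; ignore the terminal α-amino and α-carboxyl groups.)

-2

The side chains ionized at physiological pH are Lys/Arg (+1) and Asp/Glu (−1); with His treated as neutral, nothing else contributes.
Positive (K, R): R4, K5 → +2.
Negative (D, E): D16, E20, D28, D30 → −4.
Net charge = (+2) + (−4) = −2.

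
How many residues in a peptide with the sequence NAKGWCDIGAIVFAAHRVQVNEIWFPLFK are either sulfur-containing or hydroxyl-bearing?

1

Sulfur-containing: C, M. Hydroxyl-bearing: S, T, Y.
Sulfur-containing residues here: C6 (1).
Hydroxyl-bearing residues here: none (0).
The two groups share no amino acid, so total = 1 + 0 = 1.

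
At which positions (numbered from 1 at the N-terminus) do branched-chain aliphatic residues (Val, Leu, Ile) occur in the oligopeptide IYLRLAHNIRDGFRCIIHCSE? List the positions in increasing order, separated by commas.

1, 3, 5, 9, 16, 17

Matching residues: I1, L3, L5, I9, I16, I17.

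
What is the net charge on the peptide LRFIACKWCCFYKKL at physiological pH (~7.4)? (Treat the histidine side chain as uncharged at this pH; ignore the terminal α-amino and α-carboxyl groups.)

+4

Near pH 7.4, K and R contribute +1 each, D and E contribute −1 each, and every other side chain (His included, as stated) is uncharged.
Positive (K, R): R2, K7, K13, K14 → +4.
Negative (D, E): none → −0.
Net charge = (+4) + (−0) = +4.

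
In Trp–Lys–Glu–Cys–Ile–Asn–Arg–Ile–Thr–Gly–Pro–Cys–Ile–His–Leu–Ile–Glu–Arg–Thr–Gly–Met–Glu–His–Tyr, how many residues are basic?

Lysine (K), arginine (R), and histidine (H) have basic, nitrogen-containing side chains.
Matching residues: Lys2, Arg7, His14, Arg18, His23.

5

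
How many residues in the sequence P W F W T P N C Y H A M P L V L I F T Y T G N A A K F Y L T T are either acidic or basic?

2

Acidic: D, E. Basic: H, K, R.
Acidic residues here: none (0).
Basic residues here: H10, K26 (2).
The two groups share no amino acid, so total = 0 + 2 = 2.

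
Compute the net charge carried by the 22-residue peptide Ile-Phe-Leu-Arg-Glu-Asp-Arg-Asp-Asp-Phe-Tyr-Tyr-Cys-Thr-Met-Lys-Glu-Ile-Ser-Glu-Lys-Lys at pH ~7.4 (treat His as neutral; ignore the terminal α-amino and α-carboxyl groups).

-1

Near pH 7.4, K and R contribute +1 each, D and E contribute −1 each, and every other side chain (His included, as stated) is uncharged.
Positive (K, R): Arg4, Arg7, Lys16, Lys21, Lys22 → +5.
Negative (D, E): Glu5, Asp6, Asp8, Asp9, Glu17, Glu20 → −6.
Net charge = (+5) + (−6) = −1.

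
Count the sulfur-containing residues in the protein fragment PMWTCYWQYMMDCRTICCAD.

Cysteine (C, thiol) and methionine (M, thioether) are the two sulfur-containing amino acids.
Matching residues: M2, C5, M10, M11, C13, C17, C18.

7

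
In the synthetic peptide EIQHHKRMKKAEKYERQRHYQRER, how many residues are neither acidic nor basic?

Acidic: D, E. Basic: K, R, H. All other residues are neither.
Matching residues: I2, Q3, M8, A11, Y14, Q17, Y20, Q21.

8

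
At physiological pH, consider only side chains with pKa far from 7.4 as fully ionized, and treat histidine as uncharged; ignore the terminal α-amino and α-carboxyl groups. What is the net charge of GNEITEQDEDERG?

Near pH 7.4, K and R contribute +1 each, D and E contribute −1 each, and every other side chain (His included, as stated) is uncharged.
Positive (K, R): R12 → +1.
Negative (D, E): E3, E6, D8, E9, D10, E11 → −6.
Net charge = (+1) + (−6) = −5.

-5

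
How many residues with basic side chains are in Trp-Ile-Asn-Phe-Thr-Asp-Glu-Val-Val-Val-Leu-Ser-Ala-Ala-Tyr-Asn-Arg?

K, R, and H are the three residues with basic side chains (ε-amine, guanidinium, and imidazole respectively).
Matching residues: Arg17.

1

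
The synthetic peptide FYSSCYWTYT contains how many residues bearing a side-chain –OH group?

7

The –OH-bearing residues are Ser, Thr (aliphatic alcohols), and Tyr (phenol).
Matching residues: Y2, S3, S4, Y6, T8, Y9, T10.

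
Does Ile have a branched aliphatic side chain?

Yes

V, L, and I make up the branched-chain aliphatic group.
Isoleucine is in this group.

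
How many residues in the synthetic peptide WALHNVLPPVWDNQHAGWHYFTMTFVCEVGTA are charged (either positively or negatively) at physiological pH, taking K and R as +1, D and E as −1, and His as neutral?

Charged side chains at pH ~7.4: K, R (positive); D, E (negative).
Matching residues: D12, E28.

2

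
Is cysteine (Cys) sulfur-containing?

Only Cys (C) and Met (M) have a sulfur atom in the side chain.
Cysteine is in this group.

Yes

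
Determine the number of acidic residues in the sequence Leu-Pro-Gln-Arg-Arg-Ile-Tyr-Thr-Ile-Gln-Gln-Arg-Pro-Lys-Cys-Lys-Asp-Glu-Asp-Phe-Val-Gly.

3

Aspartate (D) and glutamate (E) have carboxylic-acid side chains and are the acidic amino acids.
Matching residues: Asp17, Glu18, Asp19.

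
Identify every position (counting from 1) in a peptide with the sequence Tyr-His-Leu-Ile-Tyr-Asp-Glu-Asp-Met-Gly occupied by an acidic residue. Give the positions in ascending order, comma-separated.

6, 7, 8

The acidic residues are Asp (D) and Glu (E), whose side chains end in a carboxylate group.
Matching residues: Asp6, Glu7, Asp8.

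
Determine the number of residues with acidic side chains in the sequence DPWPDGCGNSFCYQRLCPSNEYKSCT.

3

Only D (aspartate) and E (glutamate) carry a side-chain carboxylic acid.
Matching residues: D1, D5, E21.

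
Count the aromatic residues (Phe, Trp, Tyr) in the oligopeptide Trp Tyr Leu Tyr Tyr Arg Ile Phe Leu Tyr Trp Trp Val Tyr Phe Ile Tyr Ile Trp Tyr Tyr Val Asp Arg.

14

Matching residues: Trp1, Tyr2, Tyr4, Tyr5, Phe8, Tyr10, Trp11, Trp12, Tyr14, Phe15, Tyr17, Trp19, Tyr20, Tyr21.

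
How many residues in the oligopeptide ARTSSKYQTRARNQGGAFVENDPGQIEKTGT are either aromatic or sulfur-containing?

2

Aromatic: F, W, Y. Sulfur-containing: C, M.
Aromatic residues here: Y7, F18 (2).
Sulfur-containing residues here: none (0).
The two groups share no amino acid, so total = 2 + 0 = 2.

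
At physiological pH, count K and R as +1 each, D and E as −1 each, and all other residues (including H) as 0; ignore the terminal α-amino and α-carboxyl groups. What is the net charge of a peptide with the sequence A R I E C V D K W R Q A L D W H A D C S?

Positive (K, R): R2, K8, R10 → +3.
Negative (D, E): E4, D7, D14, D18 → −4.
Net charge = (+3) + (−4) = −1.

-1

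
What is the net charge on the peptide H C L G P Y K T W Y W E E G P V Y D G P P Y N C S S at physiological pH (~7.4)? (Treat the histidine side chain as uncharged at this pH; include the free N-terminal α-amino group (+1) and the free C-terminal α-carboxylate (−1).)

-2

The side chains ionized at physiological pH are Lys/Arg (+1) and Asp/Glu (−1); with His treated as neutral, nothing else contributes.
Positive (K, R): K7 → +1.
Negative (D, E): E12, E13, D18 → −3.
The N-terminus (+1) and C-terminus (−1) cancel.
Net charge = (+1) + (−3) = −2.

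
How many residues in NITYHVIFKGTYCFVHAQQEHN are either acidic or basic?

5

Acidic: D, E. Basic: H, K, R.
Acidic residues here: E20 (1).
Basic residues here: H5, K9, H16, H21 (4).
The two groups share no amino acid, so total = 1 + 4 = 5.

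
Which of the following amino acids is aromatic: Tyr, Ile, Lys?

Tyr

F, W, and Y each carry an aromatic ring on the side chain.
Of the listed options, only Tyr belongs to this group.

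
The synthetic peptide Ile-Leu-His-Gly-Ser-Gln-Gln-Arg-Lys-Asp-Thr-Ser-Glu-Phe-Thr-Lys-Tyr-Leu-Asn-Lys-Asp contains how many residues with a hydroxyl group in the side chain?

S, T, and Y are the three residues with a side-chain hydroxyl.
Matching residues: Ser5, Thr11, Ser12, Thr15, Tyr17.

5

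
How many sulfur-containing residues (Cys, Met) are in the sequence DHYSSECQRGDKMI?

Matching residues: C7, M13.

2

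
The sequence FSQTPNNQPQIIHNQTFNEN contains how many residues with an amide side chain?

The amide-side-chain residues are Asn (N) and Gln (Q).
Matching residues: Q3, N6, N7, Q8, Q10, N14, Q15, N18, N20.

9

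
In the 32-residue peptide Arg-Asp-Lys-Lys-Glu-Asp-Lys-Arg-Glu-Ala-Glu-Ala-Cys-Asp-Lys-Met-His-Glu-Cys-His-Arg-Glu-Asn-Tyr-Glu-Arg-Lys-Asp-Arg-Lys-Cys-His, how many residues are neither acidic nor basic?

8

Acidic: D, E. Basic: K, R, H. All other residues are neither.
Matching residues: Ala10, Ala12, Cys13, Met16, Cys19, Asn23, Tyr24, Cys31.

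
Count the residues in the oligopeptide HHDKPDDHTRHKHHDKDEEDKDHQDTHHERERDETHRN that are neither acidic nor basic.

6

Acidic: D, E. Basic: K, R, H. All other residues are neither.
Matching residues: P5, T9, Q24, T26, T35, N38.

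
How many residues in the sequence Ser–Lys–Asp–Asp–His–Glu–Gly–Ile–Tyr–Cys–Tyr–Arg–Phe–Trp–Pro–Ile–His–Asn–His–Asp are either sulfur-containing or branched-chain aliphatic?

3

Sulfur-containing: C, M. Branched-chain aliphatic: I, L, V.
Sulfur-containing residues here: Cys10 (1).
Branched-chain aliphatic residues here: Ile8, Ile16 (2).
The two groups share no amino acid, so total = 1 + 2 = 3.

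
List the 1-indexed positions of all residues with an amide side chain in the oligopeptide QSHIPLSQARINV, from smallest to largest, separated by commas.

1, 8, 12

The amide-side-chain residues are Asn (N) and Gln (Q).
Matching residues: Q1, Q8, N12.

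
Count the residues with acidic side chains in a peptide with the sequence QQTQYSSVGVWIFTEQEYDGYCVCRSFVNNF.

3

Only D (aspartate) and E (glutamate) carry a side-chain carboxylic acid.
Matching residues: E15, E17, D19.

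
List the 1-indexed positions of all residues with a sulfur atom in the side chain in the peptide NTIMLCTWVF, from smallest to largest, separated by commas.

4, 6

Only Cys (C) and Met (M) have a sulfur atom in the side chain.
Matching residues: M4, C6.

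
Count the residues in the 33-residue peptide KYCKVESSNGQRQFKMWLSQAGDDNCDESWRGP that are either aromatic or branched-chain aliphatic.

Aromatic: F, W, Y. Branched-chain aliphatic: I, L, V.
Aromatic residues here: Y2, F14, W17, W30 (4).
Branched-chain aliphatic residues here: V5, L18 (2).
The two groups share no amino acid, so total = 4 + 2 = 6.

6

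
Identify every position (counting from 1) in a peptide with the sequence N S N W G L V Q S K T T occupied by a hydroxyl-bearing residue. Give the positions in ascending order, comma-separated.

Serine (S), threonine (T), and tyrosine (Y) each carry a hydroxyl group on the side chain.
Matching residues: S2, S9, T11, T12.

2, 9, 11, 12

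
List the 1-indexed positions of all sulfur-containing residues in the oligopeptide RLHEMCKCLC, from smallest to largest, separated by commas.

5, 6, 8, 10

Only Cys (C) and Met (M) have a sulfur atom in the side chain.
Matching residues: M5, C6, C8, C10.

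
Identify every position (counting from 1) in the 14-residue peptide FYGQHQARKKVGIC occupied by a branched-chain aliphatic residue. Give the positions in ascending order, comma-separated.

11, 13

V, L, and I make up the branched-chain aliphatic group.
Matching residues: V11, I13.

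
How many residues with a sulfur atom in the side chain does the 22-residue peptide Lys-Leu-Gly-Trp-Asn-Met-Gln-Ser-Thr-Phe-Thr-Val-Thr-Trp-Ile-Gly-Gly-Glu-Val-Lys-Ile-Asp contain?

1

Only Cys (C) and Met (M) have a sulfur atom in the side chain.
Matching residues: Met6.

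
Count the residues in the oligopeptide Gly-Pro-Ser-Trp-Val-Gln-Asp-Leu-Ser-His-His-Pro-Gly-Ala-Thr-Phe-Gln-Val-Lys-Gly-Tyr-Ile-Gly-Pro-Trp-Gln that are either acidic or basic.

4

Acidic: D, E. Basic: H, K, R.
Acidic residues here: Asp7 (1).
Basic residues here: His10, His11, Lys19 (3).
The two groups share no amino acid, so total = 1 + 3 = 4.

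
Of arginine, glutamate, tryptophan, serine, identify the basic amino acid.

arginine

K, R, and H are the three residues with basic side chains (ε-amine, guanidinium, and imidazole respectively).
Of the listed options, only arginine belongs to this group.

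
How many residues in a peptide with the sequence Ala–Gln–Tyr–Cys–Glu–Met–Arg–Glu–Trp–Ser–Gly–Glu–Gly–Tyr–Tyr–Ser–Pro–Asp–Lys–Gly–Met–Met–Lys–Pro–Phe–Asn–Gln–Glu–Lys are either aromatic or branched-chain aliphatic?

Aromatic: F, W, Y. Branched-chain aliphatic: I, L, V.
Aromatic residues here: Tyr3, Trp9, Tyr14, Tyr15, Phe25 (5).
Branched-chain aliphatic residues here: none (0).
The two groups share no amino acid, so total = 5 + 0 = 5.

5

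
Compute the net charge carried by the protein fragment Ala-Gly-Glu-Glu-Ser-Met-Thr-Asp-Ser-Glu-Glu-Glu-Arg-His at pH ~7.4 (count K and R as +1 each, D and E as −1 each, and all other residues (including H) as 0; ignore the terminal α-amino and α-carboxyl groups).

-5

Positive (K, R): Arg13 → +1.
Negative (D, E): Glu3, Glu4, Asp8, Glu10, Glu11, Glu12 → −6.
Net charge = (+1) + (−6) = −5.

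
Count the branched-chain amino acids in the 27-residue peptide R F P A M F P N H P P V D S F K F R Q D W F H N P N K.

The BCAAs are Val, Leu, and Ile — aliphatic side chains with a branch point.
Matching residues: V12.

1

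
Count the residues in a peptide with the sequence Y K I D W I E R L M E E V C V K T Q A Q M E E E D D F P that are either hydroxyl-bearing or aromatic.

Hydroxyl-bearing: S, T, Y. Aromatic: F, W, Y.
Hydroxyl-bearing residues here: Y1, T17 (2).
Aromatic residues here: Y1, W5, F27 (3).
Y is in both groups, so the 1 Y residue must not be double-counted.
Total = 2 + 3 − 1 = 4.

4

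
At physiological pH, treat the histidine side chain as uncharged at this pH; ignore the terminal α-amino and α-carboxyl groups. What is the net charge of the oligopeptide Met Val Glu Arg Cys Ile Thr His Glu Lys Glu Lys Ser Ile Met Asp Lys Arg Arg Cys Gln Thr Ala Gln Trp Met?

At pH ~7.4 the Lys and Arg side chains are protonated (+1), the Asp and Glu side chains are deprotonated (−1), and with His taken as neutral all other side chains carry no charge.
Positive (K, R): Arg4, Lys10, Lys12, Lys17, Arg18, Arg19 → +6.
Negative (D, E): Glu3, Glu9, Glu11, Asp16 → −4.
Net charge = (+6) + (−4) = +2.

+2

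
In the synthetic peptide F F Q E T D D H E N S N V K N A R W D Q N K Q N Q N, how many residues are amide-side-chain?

The amide-side-chain residues are Asn (N) and Gln (Q).
Matching residues: Q3, N10, N12, N15, Q20, N21, Q23, N24, Q25, N26.

10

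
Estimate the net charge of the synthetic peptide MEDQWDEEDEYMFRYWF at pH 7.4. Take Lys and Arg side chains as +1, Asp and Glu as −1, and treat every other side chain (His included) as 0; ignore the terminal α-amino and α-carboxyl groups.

Positive (K, R): R14 → +1.
Negative (D, E): E2, D3, D6, E7, E8, D9, E10 → −7.
Net charge = (+1) + (−7) = −6.

-6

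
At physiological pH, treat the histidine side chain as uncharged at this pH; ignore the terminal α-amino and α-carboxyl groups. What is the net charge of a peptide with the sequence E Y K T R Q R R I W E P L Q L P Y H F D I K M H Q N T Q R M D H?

Near pH 7.4, K and R contribute +1 each, D and E contribute −1 each, and every other side chain (His included, as stated) is uncharged.
Positive (K, R): K3, R5, R7, R8, K22, R29 → +6.
Negative (D, E): E1, E11, D20, D31 → −4.
Net charge = (+6) + (−4) = +2.

+2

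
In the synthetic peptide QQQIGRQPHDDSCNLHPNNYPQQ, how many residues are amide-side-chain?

9

The amide-side-chain residues are Asn (N) and Gln (Q).
Matching residues: Q1, Q2, Q3, Q7, N14, N18, N19, Q22, Q23.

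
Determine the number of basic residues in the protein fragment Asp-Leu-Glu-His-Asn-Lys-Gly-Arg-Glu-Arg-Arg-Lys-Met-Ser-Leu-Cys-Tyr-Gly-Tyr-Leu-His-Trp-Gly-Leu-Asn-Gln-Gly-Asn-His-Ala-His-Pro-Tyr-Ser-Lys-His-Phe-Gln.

The basic amino acids are Lys (K), Arg (R), and His (H).
Matching residues: His4, Lys6, Arg8, Arg10, Arg11, Lys12, His21, His29, His31, Lys35, His36.

11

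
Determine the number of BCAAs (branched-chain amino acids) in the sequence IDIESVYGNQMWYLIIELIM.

Valine (V), leucine (L), and isoleucine (I) are the branched-chain amino acids.
Matching residues: I1, I3, V6, L14, I15, I16, L18, I19.

8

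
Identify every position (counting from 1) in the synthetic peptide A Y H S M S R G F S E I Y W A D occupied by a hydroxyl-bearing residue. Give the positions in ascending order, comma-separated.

2, 4, 6, 10, 13

S, T, and Y are the three residues with a side-chain hydroxyl.
Matching residues: Y2, S4, S6, S10, Y13.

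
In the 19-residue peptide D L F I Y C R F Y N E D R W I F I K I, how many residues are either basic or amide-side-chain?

Basic: H, K, R. Amide-side-chain: N, Q.
Basic residues here: R7, R13, K18 (3).
Amide-side-chain residues here: N10 (1).
The two groups share no amino acid, so total = 3 + 1 = 4.

4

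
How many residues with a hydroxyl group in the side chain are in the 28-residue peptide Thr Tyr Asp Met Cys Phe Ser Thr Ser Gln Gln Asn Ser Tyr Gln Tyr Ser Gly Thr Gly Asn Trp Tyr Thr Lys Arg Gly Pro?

Serine (S), threonine (T), and tyrosine (Y) each carry a hydroxyl group on the side chain.
Matching residues: Thr1, Tyr2, Ser7, Thr8, Ser9, Ser13, Tyr14, Tyr16, Ser17, Thr19, Tyr23, Thr24.

12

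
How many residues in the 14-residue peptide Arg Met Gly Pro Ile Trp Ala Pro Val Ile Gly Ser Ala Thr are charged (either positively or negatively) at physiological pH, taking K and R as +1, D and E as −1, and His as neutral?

1

Charged side chains at pH ~7.4: K, R (positive); D, E (negative).
Matching residues: Arg1.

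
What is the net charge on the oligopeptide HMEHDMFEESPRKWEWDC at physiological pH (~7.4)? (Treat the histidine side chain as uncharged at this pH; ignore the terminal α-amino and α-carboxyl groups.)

Near pH 7.4, K and R contribute +1 each, D and E contribute −1 each, and every other side chain (His included, as stated) is uncharged.
Positive (K, R): R12, K13 → +2.
Negative (D, E): E3, D5, E8, E9, E15, D17 → −6.
Net charge = (+2) + (−6) = −4.

-4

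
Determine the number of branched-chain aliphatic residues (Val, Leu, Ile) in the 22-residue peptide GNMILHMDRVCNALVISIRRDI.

Matching residues: I4, L5, V10, L14, V15, I16, I18, I22.

8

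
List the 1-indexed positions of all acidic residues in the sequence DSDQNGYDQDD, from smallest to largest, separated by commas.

1, 3, 8, 10, 11

The acidic residues are Asp (D) and Glu (E), whose side chains end in a carboxylate group.
Matching residues: D1, D3, D8, D10, D11.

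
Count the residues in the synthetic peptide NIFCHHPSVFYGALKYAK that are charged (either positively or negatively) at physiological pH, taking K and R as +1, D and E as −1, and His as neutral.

Charged side chains at pH ~7.4: K, R (positive); D, E (negative).
Matching residues: K15, K18.

2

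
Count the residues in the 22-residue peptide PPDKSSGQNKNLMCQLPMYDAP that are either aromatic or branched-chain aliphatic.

3

Aromatic: F, W, Y. Branched-chain aliphatic: I, L, V.
Aromatic residues here: Y19 (1).
Branched-chain aliphatic residues here: L12, L16 (2).
The two groups share no amino acid, so total = 1 + 2 = 3.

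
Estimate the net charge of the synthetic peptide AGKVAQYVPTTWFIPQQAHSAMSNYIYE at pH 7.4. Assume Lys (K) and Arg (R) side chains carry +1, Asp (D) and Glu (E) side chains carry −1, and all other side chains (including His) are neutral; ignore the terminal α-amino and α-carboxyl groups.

Positive (K, R): K3 → +1.
Negative (D, E): E28 → −1.
Net charge = (+1) + (−1) = 0.

0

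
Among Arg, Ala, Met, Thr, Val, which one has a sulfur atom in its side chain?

Only Cys (C) and Met (M) have a sulfur atom in the side chain.
Of the listed options, only Met belongs to this group.

Met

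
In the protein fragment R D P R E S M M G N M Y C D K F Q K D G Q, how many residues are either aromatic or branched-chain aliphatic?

2

Aromatic: F, W, Y. Branched-chain aliphatic: I, L, V.
Aromatic residues here: Y12, F16 (2).
Branched-chain aliphatic residues here: none (0).
The two groups share no amino acid, so total = 2 + 0 = 2.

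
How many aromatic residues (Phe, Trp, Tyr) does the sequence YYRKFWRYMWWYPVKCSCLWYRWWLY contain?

Matching residues: Y1, Y2, F5, W6, Y8, W10, W11, Y12, W20, Y21, W23, W24, Y26.

13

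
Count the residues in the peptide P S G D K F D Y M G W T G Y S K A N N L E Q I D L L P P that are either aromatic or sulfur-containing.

Aromatic: F, W, Y. Sulfur-containing: C, M.
Aromatic residues here: F6, Y8, W11, Y14 (4).
Sulfur-containing residues here: M9 (1).
The two groups share no amino acid, so total = 4 + 1 = 5.

5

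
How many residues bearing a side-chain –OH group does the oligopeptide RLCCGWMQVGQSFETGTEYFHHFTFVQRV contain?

The –OH-bearing residues are Ser, Thr (aliphatic alcohols), and Tyr (phenol).
Matching residues: S12, T15, T17, Y19, T24.

5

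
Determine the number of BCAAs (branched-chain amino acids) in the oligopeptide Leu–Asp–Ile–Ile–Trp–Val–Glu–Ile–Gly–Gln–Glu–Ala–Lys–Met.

5

Valine (V), leucine (L), and isoleucine (I) are the branched-chain amino acids.
Matching residues: Leu1, Ile3, Ile4, Val6, Ile8.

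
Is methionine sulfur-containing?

Cysteine (C, thiol) and methionine (M, thioether) are the two sulfur-containing amino acids.
Methionine is in this group.

Yes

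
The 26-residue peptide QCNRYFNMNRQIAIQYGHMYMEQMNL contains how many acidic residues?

1

The acidic residues are Asp (D) and Glu (E), whose side chains end in a carboxylate group.
Matching residues: E22.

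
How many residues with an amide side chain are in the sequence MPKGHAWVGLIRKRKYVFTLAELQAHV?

Only N (asparagine) and Q (glutamine) carry a side-chain carboxamide.
Matching residues: Q24.

1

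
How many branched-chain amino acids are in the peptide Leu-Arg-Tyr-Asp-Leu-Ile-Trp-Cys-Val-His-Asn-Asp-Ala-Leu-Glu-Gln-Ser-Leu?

6

The BCAAs are Val, Leu, and Ile — aliphatic side chains with a branch point.
Matching residues: Leu1, Leu5, Ile6, Val9, Leu14, Leu18.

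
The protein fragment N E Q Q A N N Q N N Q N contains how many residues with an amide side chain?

Asparagine (N) and glutamine (Q) have uncharged amide side chains.
Matching residues: N1, Q3, Q4, N6, N7, Q8, N9, N10, Q11, N12.

10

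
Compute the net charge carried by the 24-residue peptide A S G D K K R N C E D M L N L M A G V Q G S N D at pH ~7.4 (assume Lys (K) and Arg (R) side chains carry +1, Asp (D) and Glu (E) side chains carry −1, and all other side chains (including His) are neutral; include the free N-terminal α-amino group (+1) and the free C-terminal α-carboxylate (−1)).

Positive (K, R): K5, K6, R7 → +3.
Negative (D, E): D4, E10, D11, D24 → −4.
The N-terminus (+1) and C-terminus (−1) cancel.
Net charge = (+3) + (−4) = −1.

-1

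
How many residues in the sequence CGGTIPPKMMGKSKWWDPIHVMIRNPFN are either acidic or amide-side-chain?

Acidic: D, E. Amide-side-chain: N, Q.
Acidic residues here: D17 (1).
Amide-side-chain residues here: N25, N28 (2).
The two groups share no amino acid, so total = 1 + 2 = 3.

3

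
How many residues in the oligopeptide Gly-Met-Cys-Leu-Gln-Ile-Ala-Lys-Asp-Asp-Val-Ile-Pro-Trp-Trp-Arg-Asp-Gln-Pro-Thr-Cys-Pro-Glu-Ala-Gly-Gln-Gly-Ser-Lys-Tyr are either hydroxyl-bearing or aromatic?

Hydroxyl-bearing: S, T, Y. Aromatic: F, W, Y.
Hydroxyl-bearing residues here: Thr20, Ser28, Tyr30 (3).
Aromatic residues here: Trp14, Trp15, Tyr30 (3).
Y is in both groups, so the 1 Y residue must not be double-counted.
Total = 3 + 3 − 1 = 5.

5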